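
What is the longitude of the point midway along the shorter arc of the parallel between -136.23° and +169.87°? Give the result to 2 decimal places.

Signed shortest Δλ from -136.23° to +169.87° is -53.90°.
Midpoint longitude = -136.23° + (-53.90°)/2 = -136.23° − 26.95° = -163.18°.
(The naïve average (-136.23 + +169.87)/2 = 16.82° is on the wrong side of the globe.)

-163.18°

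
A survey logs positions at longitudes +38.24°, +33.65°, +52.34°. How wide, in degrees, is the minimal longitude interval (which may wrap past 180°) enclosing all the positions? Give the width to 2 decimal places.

18.69°

Sort the longitudes: +33.65°, +38.24°, +52.34°.
Eastward gaps between consecutive values (wrapping around): 4.59°, 14.10°, 341.31°.
Largest gap = 341.31° ⇒ minimal covering band is its complement: 360° − 341.31° = 18.69°.
Band runs from +33.65° eastward to +52.34°.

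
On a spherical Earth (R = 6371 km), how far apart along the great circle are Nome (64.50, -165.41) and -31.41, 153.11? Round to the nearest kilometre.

11259 km

Δλ = 153.11 − -165.41 = 318.52°; wrapped into (−180°, 180°]: -41.48°.
Δφ = -31.41 − 64.50 = -95.91°.
a = sin²(Δφ/2) + cos φ₁ · cos φ₂ · sin²(Δλ/2) = 0.597560.
c = 2·atan2(√a, √(1−a)) = 1.76718 rad → d = 6371·c ≈ 11258.68 km.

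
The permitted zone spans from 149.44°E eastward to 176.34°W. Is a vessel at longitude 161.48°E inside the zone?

Yes

Band width going east from +149.44° to -176.34°: ((-176.34 − 149.44) mod 360) = 34.22°.
Offset of +161.48° east of the west edge: ((161.48 − 149.44) mod 360) = 12.04°.
12.04° ≤ 34.22° ⇒ inside.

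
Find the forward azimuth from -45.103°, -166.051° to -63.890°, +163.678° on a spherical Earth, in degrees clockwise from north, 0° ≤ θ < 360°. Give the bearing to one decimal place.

211.3°

Δλ = 163.678 − -166.051 = 329.729°; wrapped into (−180°, 180°]: -30.271°.
θ = atan2( sin Δλ · cos φ₂ , cos φ₁ · sin φ₂ − sin φ₁ · cos φ₂ · cos Δλ )
  = atan2(-0.22185, -0.36456) = -148.678° → normalised to [0°, 360°): 211.322°.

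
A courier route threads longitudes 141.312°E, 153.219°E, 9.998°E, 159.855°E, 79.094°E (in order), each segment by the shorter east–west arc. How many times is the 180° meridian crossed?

0

Leg 1: +141.312° → +153.219°, shortest Δλ = 11.907° (east) — does not cross 180°.
Leg 2: +153.219° → +9.998°, shortest Δλ = -143.221° (west) — does not cross 180°.
Leg 3: +9.998° → +159.855°, shortest Δλ = 149.857° (east) — does not cross 180°.
Leg 4: +159.855° → +79.094°, shortest Δλ = -80.761° (west) — does not cross 180°.
Total crossings: 0.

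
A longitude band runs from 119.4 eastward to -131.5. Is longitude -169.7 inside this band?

Band width going east from +119.4° to -131.5°: ((-131.5 − 119.4) mod 360) = 109.1°.
Offset of -169.7° east of the west edge: ((-169.7 − 119.4) mod 360) = 70.9°.
70.9° ≤ 109.1° ⇒ inside.

Yes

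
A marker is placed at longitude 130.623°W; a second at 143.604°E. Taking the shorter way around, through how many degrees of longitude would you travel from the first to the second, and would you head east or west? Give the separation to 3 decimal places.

Raw difference: 143.604 − -130.623 = 274.227°.
Normalise into (−180°, 180°]: 274.227° − 360° = -85.773°.
Negative ⇒ the second point lies to the west; separation 85.773°.

85.773° west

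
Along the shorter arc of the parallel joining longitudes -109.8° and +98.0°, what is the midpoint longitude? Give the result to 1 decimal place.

Signed shortest Δλ from -109.8° to +98.0° is -152.2°.
Midpoint longitude = -109.8° + (-152.2°)/2 = -109.8° − 76.1° = -185.9°.
Normalise into (−180°, 180°]: +174.1°.
(The naïve average (-109.8 + +98.0)/2 = -5.9° is on the wrong side of the globe.)

+174.1°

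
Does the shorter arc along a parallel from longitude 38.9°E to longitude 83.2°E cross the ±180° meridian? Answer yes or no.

No

Signed shortest Δλ = ((83.2 − 38.9 + 180) mod 360) − 180 = 44.3°.
Going east by 44.3° from +38.9° reaches +83.2° without touching 180°.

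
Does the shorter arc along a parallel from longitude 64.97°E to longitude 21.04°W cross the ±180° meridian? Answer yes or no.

No

Signed shortest Δλ = ((-21.04 − 64.97 + 180) mod 360) − 180 = -86.01°.
Going west by 86.01° from +64.97° reaches -21.04° without touching 180°.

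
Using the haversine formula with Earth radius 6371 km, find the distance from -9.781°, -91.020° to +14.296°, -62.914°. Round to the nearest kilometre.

Δλ = -62.914 − -91.020 = 28.106°.
Δφ = 14.296 − -9.781 = 24.077°.
a = sin²(Δφ/2) + cos φ₁ · cos φ₂ · sin²(Δλ/2) = 0.099806.
c = 2·atan2(√a, √(1−a)) = 0.64285 rad → d = 6371·c ≈ 4095.62 km.

4096 km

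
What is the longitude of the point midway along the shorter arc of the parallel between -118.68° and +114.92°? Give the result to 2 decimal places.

+178.12°

Signed shortest Δλ from -118.68° to +114.92° is -126.40°.
Midpoint longitude = -118.68° + (-126.40°)/2 = -118.68° − 63.20° = -181.88°.
Normalise into (−180°, 180°]: +178.12°.
(The naïve average (-118.68 + +114.92)/2 = -1.88° is on the wrong side of the globe.)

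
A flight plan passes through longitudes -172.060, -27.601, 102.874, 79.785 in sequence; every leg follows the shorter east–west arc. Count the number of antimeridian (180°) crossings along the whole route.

0

Leg 1: -172.060° → -27.601°, shortest Δλ = 144.459° (east) — does not cross 180°.
Leg 2: -27.601° → +102.874°, shortest Δλ = 130.475° (east) — does not cross 180°.
Leg 3: +102.874° → +79.785°, shortest Δλ = -23.089° (west) — does not cross 180°.
Total crossings: 0.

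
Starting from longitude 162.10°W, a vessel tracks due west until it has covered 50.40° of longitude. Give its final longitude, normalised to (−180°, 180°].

Start at -162.10°; shift −50.40° → -212.50°.
-212.50° lies outside (−180°, 180°]; add 360° → +147.50°.

147.50°E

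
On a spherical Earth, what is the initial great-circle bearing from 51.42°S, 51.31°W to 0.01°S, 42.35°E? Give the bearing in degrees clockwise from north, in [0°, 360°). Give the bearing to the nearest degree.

Δλ = 42.35 − -51.31 = 93.66°.
θ = atan2( sin Δλ · cos φ₂ , cos φ₁ · sin φ₂ − sin φ₁ · cos φ₂ · cos Δλ )
  = atan2(0.99796, -0.05001) = 92.869° → normalised to [0°, 360°): 92.869°.

93°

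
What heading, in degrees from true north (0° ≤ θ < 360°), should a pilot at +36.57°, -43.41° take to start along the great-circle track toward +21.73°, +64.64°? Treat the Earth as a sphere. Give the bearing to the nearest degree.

Δλ = 64.64 − -43.41 = 108.05°.
θ = atan2( sin Δλ · cos φ₂ , cos φ₁ · sin φ₂ − sin φ₁ · cos φ₂ · cos Δλ )
  = atan2(0.88322, 0.46883) = 62.040° → normalised to [0°, 360°): 62.040°.

62°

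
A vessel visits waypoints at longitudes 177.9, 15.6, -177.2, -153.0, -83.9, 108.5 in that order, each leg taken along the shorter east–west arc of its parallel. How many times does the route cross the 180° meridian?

2

Leg 1: +177.9° → +15.6°, shortest Δλ = -162.3° (west) — does not cross 180°.
Leg 2: +15.6° → -177.2°, shortest Δλ = 167.2° (east) — crosses 180°.
Leg 3: -177.2° → -153.0°, shortest Δλ = 24.2° (east) — does not cross 180°.
Leg 4: -153.0° → -83.9°, shortest Δλ = 69.1° (east) — does not cross 180°.
Leg 5: -83.9° → +108.5°, shortest Δλ = -167.6° (west) — crosses 180°.
Total crossings: 2.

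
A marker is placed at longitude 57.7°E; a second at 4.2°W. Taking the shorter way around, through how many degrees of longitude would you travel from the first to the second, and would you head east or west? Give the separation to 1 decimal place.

Raw difference: -4.2 − 57.7 = -61.9°.
Normalise into (−180°, 180°]: -61.9° stays -61.9°.
Negative ⇒ the second point lies to the west; separation 61.9°.

61.9° west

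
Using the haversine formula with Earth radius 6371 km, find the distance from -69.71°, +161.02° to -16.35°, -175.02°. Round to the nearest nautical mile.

3325 nmi

Δλ = -175.02 − 161.02 = -336.04°; wrapped into (−180°, 180°]: 23.96°.
Δφ = -16.35 − -69.71 = 53.36°.
a = sin²(Δφ/2) + cos φ₁ · cos φ₂ · sin²(Δλ/2) = 0.215944.
c = 2·atan2(√a, √(1−a)) = 0.96659 rad → d = 6371·c ≈ 6158.12 km ≈ 3325.12 nmi.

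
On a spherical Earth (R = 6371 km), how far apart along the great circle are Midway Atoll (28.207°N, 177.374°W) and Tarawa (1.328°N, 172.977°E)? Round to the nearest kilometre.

Δλ = 172.977 − -177.374 = 350.351°; wrapped into (−180°, 180°]: -9.649°.
Δφ = 1.328 − 28.207 = -26.879°.
a = sin²(Δφ/2) + cos φ₁ · cos φ₂ · sin²(Δλ/2) = 0.060250.
c = 2·atan2(√a, √(1−a)) = 0.49599 rad → d = 6371·c ≈ 3159.93 km.

3160 km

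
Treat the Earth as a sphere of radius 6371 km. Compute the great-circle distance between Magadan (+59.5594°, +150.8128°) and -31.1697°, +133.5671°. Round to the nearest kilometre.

Δλ = 133.5671 − 150.8128 = -17.2457°.
Δφ = -31.1697 − 59.5594 = -90.7291°.
a = sin²(Δφ/2) + cos φ₁ · cos φ₂ · sin²(Δλ/2) = 0.516107.
c = 2·atan2(√a, √(1−a)) = 1.60302 rad → d = 6371·c ≈ 10212.82 km.

10213 km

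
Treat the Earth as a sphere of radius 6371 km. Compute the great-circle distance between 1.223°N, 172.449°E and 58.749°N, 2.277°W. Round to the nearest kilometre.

13330 km

Δλ = -2.277 − 172.449 = -174.726°.
Δφ = 58.749 − 1.223 = 57.526°.
a = sin²(Δφ/2) + cos φ₁ · cos φ₂ · sin²(Δλ/2) = 0.749114.
c = 2·atan2(√a, √(1−a)) = 2.09235 rad → d = 6371·c ≈ 13330.36 km.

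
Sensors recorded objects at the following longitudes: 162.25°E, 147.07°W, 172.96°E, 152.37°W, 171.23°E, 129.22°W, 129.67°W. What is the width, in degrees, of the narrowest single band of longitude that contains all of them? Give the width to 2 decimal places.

Sort the longitudes: -152.37°, -147.07°, -129.67°, -129.22°, +162.25°, +171.23°, +172.96°.
Eastward gaps between consecutive values (wrapping around): 5.30°, 17.40°, 0.45°, 291.47°, 8.98°, 1.73°, 34.67°.
Largest gap = 291.47° ⇒ minimal covering band is its complement: 360° − 291.47° = 68.53°.
Band runs from +162.25° eastward to -129.22°, crossing the antimeridian.

68.53°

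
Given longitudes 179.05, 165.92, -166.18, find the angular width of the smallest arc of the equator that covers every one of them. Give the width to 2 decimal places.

27.90°

Sort the longitudes: -166.18°, +165.92°, +179.05°.
Eastward gaps between consecutive values (wrapping around): 332.10°, 13.13°, 14.77°.
Largest gap = 332.10° ⇒ minimal covering band is its complement: 360° − 332.10° = 27.90°.
Band runs from +165.92° eastward to -166.18°, crossing the antimeridian.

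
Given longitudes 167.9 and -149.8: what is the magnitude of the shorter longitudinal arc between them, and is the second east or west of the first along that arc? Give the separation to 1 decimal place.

Raw difference: -149.8 − 167.9 = -317.7°.
Normalise into (−180°, 180°]: -317.7° + 360° = 42.3°.
Positive ⇒ the second point lies to the east; separation 42.3°.

42.3° east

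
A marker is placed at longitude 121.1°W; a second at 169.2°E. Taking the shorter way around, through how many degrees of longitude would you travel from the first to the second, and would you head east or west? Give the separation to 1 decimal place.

69.7° west

Raw difference: 169.2 − -121.1 = 290.3°.
Normalise into (−180°, 180°]: 290.3° − 360° = -69.7°.
Negative ⇒ the second point lies to the west; separation 69.7°.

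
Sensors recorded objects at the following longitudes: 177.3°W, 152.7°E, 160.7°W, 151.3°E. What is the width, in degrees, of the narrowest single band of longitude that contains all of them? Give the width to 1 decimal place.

48.0°

Sort the longitudes: -177.3°, -160.7°, +151.3°, +152.7°.
Eastward gaps between consecutive values (wrapping around): 16.6°, 312.0°, 1.4°, 30.0°.
Largest gap = 312.0° ⇒ minimal covering band is its complement: 360° − 312.0° = 48.0°.
Band runs from +151.3° eastward to -160.7°, crossing the antimeridian.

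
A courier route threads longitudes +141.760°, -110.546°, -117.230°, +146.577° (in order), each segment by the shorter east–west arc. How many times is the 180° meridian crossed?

Leg 1: +141.760° → -110.546°, shortest Δλ = 107.694° (east) — crosses 180°.
Leg 2: -110.546° → -117.230°, shortest Δλ = -6.684° (west) — does not cross 180°.
Leg 3: -117.230° → +146.577°, shortest Δλ = -96.193° (west) — crosses 180°.
Total crossings: 2.

2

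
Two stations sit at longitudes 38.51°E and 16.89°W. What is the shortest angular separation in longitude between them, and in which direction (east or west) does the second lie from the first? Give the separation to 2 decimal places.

55.40° west

Raw difference: -16.89 − 38.51 = -55.4°.
Normalise into (−180°, 180°]: -55.4° stays -55.4°.
Negative ⇒ the second point lies to the west; separation 55.40°.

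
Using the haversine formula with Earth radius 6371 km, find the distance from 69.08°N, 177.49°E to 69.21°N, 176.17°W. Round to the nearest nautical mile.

136 nmi

Δλ = -176.17 − 177.49 = -353.66°; wrapped into (−180°, 180°]: 6.34°.
Δφ = 69.21 − 69.08 = 0.13°.
a = sin²(Δφ/2) + cos φ₁ · cos φ₂ · sin²(Δλ/2) = 0.000389.
c = 2·atan2(√a, √(1−a)) = 0.03944 rad → d = 6371·c ≈ 251.28 km ≈ 135.68 nmi.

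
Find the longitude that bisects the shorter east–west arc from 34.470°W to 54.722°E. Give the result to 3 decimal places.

10.126°E

Signed shortest Δλ from -34.470° to +54.722° is +89.192°.
Midpoint longitude = -34.470° + (+89.192°)/2 = -34.470° + 44.596° = +10.126°.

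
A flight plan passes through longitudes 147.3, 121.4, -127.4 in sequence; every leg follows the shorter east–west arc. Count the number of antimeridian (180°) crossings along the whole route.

Leg 1: +147.3° → +121.4°, shortest Δλ = -25.9° (west) — does not cross 180°.
Leg 2: +121.4° → -127.4°, shortest Δλ = 111.2° (east) — crosses 180°.
Total crossings: 1.

1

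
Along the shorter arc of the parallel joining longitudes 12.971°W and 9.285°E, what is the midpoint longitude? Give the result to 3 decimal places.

Signed shortest Δλ from -12.971° to +9.285° is +22.256°.
Midpoint longitude = -12.971° + (+22.256°)/2 = -12.971° + 11.128° = -1.843°.

1.843°W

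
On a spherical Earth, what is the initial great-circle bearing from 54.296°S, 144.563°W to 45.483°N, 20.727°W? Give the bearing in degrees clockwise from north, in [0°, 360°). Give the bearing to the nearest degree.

Δλ = -20.727 − -144.563 = 123.836°.
θ = atan2( sin Δλ · cos φ₂ , cos φ₁ · sin φ₂ − sin φ₁ · cos φ₂ · cos Δλ )
  = atan2(0.58238, 0.09911) = 80.342° → normalised to [0°, 360°): 80.342°.

80°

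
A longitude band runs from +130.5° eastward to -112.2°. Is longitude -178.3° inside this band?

Band width going east from +130.5° to -112.2°: ((-112.2 − 130.5) mod 360) = 117.3°.
Offset of -178.3° east of the west edge: ((-178.3 − 130.5) mod 360) = 51.2°.
51.2° ≤ 117.3° ⇒ inside.

Yes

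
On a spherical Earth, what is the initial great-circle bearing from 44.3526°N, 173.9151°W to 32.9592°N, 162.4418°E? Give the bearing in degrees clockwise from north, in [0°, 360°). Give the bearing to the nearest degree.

246°

Δλ = 162.4418 − -173.9151 = 336.3569°; wrapped into (−180°, 180°]: -23.6431°.
θ = atan2( sin Δλ · cos φ₂ , cos φ₁ · sin φ₂ − sin φ₁ · cos φ₂ · cos Δλ )
  = atan2(-0.33649, -0.14831) = -113.785° → normalised to [0°, 360°): 246.215°.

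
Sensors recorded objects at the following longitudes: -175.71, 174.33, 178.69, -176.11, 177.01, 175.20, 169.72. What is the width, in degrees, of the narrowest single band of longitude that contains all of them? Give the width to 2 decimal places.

14.57°

Sort the longitudes: -176.11°, -175.71°, +169.72°, +174.33°, +175.20°, +177.01°, +178.69°.
Eastward gaps between consecutive values (wrapping around): 0.40°, 345.43°, 4.61°, 0.87°, 1.81°, 1.68°, 5.20°.
Largest gap = 345.43° ⇒ minimal covering band is its complement: 360° − 345.43° = 14.57°.
Band runs from +169.72° eastward to -175.71°, crossing the antimeridian.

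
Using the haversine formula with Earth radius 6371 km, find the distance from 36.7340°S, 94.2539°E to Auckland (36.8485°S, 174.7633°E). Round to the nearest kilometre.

6930 km

Δλ = 174.7633 − 94.2539 = 80.5094°.
Δφ = -36.8485 − -36.7340 = -0.1145°.
a = sin²(Δφ/2) + cos φ₁ · cos φ₂ · sin²(Δλ/2) = 0.267787.
c = 2·atan2(√a, √(1−a)) = 1.08781 rad → d = 6371·c ≈ 6930.44 km.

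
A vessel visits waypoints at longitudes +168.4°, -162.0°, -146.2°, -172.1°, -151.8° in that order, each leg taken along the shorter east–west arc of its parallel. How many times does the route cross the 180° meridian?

1

Leg 1: +168.4° → -162.0°, shortest Δλ = 29.6° (east) — crosses 180°.
Leg 2: -162.0° → -146.2°, shortest Δλ = 15.8° (east) — does not cross 180°.
Leg 3: -146.2° → -172.1°, shortest Δλ = -25.9° (west) — does not cross 180°.
Leg 4: -172.1° → -151.8°, shortest Δλ = 20.3° (east) — does not cross 180°.
Total crossings: 1.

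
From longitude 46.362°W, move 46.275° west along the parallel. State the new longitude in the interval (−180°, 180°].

92.637°W

Start at -46.362°; shift −46.275° → -92.637°.
-92.637° already lies in (−180°, 180°].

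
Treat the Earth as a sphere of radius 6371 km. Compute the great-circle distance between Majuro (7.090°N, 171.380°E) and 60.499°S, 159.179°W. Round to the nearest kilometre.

Δλ = -159.179 − 171.380 = -330.559°; wrapped into (−180°, 180°]: 29.441°.
Δφ = -60.499 − 7.090 = -67.589°.
a = sin²(Δφ/2) + cos φ₁ · cos φ₂ · sin²(Δλ/2) = 0.340929.
c = 2·atan2(√a, √(1−a)) = 1.24703 rad → d = 6371·c ≈ 7944.81 km.

7945 km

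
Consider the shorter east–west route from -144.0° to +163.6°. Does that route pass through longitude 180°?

Yes

Naïve |163.6 − -144.0| = 307.6° > 180°, so the shorter arc goes the other way round — across 180°.
Signed shortest Δλ = ((163.6 − -144.0 + 180) mod 360) − 180 = -52.4°.
Going west by 52.4° from -144.0° passes through 180° before reaching +163.6°.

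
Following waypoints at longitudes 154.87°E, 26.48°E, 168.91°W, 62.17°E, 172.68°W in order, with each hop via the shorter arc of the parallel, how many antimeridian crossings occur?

3

Leg 1: +154.87° → +26.48°, shortest Δλ = -128.39° (west) — does not cross 180°.
Leg 2: +26.48° → -168.91°, shortest Δλ = 164.61° (east) — crosses 180°.
Leg 3: -168.91° → +62.17°, shortest Δλ = -128.92° (west) — crosses 180°.
Leg 4: +62.17° → -172.68°, shortest Δλ = 125.15° (east) — crosses 180°.
Total crossings: 3.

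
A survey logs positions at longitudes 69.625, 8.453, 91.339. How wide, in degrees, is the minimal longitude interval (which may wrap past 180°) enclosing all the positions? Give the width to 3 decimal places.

82.886°

Sort the longitudes: +8.453°, +69.625°, +91.339°.
Eastward gaps between consecutive values (wrapping around): 61.172°, 21.714°, 277.114°.
Largest gap = 277.114° ⇒ minimal covering band is its complement: 360° − 277.114° = 82.886°.
Band runs from +8.453° eastward to +91.339°.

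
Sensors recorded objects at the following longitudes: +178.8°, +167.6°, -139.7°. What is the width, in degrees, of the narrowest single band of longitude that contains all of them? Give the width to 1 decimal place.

Sort the longitudes: -139.7°, +167.6°, +178.8°.
Eastward gaps between consecutive values (wrapping around): 307.3°, 11.2°, 41.5°.
Largest gap = 307.3° ⇒ minimal covering band is its complement: 360° − 307.3° = 52.7°.
Band runs from +167.6° eastward to -139.7°, crossing the antimeridian.

52.7°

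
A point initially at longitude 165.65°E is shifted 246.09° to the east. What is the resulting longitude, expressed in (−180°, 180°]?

Start at +165.65°; shift +246.09° → +411.74°.
+411.74° lies outside (−180°, 180°]; subtract 360° → +51.74°.

51.74°E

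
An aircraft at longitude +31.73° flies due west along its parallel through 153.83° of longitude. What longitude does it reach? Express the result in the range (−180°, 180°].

-122.10°

Start at +31.73°; shift −153.83° → -122.10°.
-122.10° already lies in (−180°, 180°].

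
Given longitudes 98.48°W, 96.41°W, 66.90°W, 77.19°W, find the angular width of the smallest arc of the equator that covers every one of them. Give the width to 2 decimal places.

Sort the longitudes: -98.48°, -96.41°, -77.19°, -66.90°.
Eastward gaps between consecutive values (wrapping around): 2.07°, 19.22°, 10.29°, 328.42°.
Largest gap = 328.42° ⇒ minimal covering band is its complement: 360° − 328.42° = 31.58°.
Band runs from -98.48° eastward to -66.90°.

31.58°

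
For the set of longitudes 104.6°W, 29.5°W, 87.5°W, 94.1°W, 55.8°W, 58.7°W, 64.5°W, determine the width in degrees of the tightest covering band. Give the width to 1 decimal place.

Sort the longitudes: -104.6°, -94.1°, -87.5°, -64.5°, -58.7°, -55.8°, -29.5°.
Eastward gaps between consecutive values (wrapping around): 10.5°, 6.6°, 23.0°, 5.8°, 2.9°, 26.3°, 284.9°.
Largest gap = 284.9° ⇒ minimal covering band is its complement: 360° − 284.9° = 75.1°.
Band runs from -104.6° eastward to -29.5°.

75.1°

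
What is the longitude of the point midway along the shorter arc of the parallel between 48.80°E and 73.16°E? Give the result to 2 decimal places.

60.98°E

Signed shortest Δλ from +48.80° to +73.16° is +24.36°.
Midpoint longitude = +48.80° + (+24.36°)/2 = +48.80° + 12.18° = +60.98°.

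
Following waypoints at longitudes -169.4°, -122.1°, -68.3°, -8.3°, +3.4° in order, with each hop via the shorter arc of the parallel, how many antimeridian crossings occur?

0

Leg 1: -169.4° → -122.1°, shortest Δλ = 47.3° (east) — does not cross 180°.
Leg 2: -122.1° → -68.3°, shortest Δλ = 53.8° (east) — does not cross 180°.
Leg 3: -68.3° → -8.3°, shortest Δλ = 60.0° (east) — does not cross 180°.
Leg 4: -8.3° → +3.4°, shortest Δλ = 11.7° (east) — does not cross 180°.
Total crossings: 0.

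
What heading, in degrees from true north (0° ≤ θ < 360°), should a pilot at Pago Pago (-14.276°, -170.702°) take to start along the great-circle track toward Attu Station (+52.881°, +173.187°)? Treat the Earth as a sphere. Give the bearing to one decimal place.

Δλ = 173.187 − -170.702 = 343.889°; wrapped into (−180°, 180°]: -16.111°.
θ = atan2( sin Δλ · cos φ₂ , cos φ₁ · sin φ₂ − sin φ₁ · cos φ₂ · cos Δλ )
  = atan2(-0.16746, 0.91573) = -10.363° → normalised to [0°, 360°): 349.637°.

349.6°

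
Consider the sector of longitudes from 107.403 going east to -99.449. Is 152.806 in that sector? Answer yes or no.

Yes

Band width going east from +107.403° to -99.449°: ((-99.449 − 107.403) mod 360) = 153.148°.
Offset of +152.806° east of the west edge: ((152.806 − 107.403) mod 360) = 45.403°.
45.403° ≤ 153.148° ⇒ inside.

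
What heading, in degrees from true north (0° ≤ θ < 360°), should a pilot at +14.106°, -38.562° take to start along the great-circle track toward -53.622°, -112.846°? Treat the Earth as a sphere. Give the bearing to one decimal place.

Δλ = -112.846 − -38.562 = -74.284°.
θ = atan2( sin Δλ · cos φ₂ , cos φ₁ · sin φ₂ − sin φ₁ · cos φ₂ · cos Δλ )
  = atan2(-0.57094, -0.82000) = -145.152° → normalised to [0°, 360°): 214.848°.

214.8°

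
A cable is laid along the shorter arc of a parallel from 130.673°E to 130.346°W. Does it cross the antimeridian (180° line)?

Yes

Naïve |-130.346 − 130.673| = 261.019° > 180°, so the shorter arc goes the other way round — across 180°.
Signed shortest Δλ = ((-130.346 − 130.673 + 180) mod 360) − 180 = 98.981°.
Going east by 98.981° from +130.673° passes through 180° before reaching -130.346°.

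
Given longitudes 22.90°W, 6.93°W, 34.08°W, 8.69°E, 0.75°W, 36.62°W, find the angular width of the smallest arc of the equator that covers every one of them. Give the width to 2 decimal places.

Sort the longitudes: -36.62°, -34.08°, -22.90°, -6.93°, -0.75°, +8.69°.
Eastward gaps between consecutive values (wrapping around): 2.54°, 11.18°, 15.97°, 6.18°, 9.44°, 314.69°.
Largest gap = 314.69° ⇒ minimal covering band is its complement: 360° − 314.69° = 45.31°.
Band runs from -36.62° eastward to +8.69°.

45.31°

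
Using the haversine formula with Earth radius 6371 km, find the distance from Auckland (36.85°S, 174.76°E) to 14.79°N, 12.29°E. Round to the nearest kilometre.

17011 km

Δλ = 12.29 − 174.76 = -162.47°.
Δφ = 14.79 − -36.85 = 51.64°.
a = sin²(Δφ/2) + cos φ₁ · cos φ₂ · sin²(Δλ/2) = 0.945430.
c = 2·atan2(√a, √(1−a)) = 2.67003 rad → d = 6371·c ≈ 17010.77 km.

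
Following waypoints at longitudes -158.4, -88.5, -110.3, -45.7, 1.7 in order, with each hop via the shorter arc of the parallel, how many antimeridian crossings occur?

Leg 1: -158.4° → -88.5°, shortest Δλ = 69.9° (east) — does not cross 180°.
Leg 2: -88.5° → -110.3°, shortest Δλ = -21.8° (west) — does not cross 180°.
Leg 3: -110.3° → -45.7°, shortest Δλ = 64.6° (east) — does not cross 180°.
Leg 4: -45.7° → +1.7°, shortest Δλ = 47.4° (east) — does not cross 180°.
Total crossings: 0.

0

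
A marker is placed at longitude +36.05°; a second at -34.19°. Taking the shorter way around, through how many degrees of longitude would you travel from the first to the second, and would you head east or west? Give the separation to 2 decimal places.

Raw difference: -34.19 − 36.05 = -70.24°.
Normalise into (−180°, 180°]: -70.24° stays -70.24°.
Negative ⇒ the second point lies to the west; separation 70.24°.

70.24° west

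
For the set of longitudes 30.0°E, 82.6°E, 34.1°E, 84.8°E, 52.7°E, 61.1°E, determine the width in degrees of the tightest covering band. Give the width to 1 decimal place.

54.8°

Sort the longitudes: +30.0°, +34.1°, +52.7°, +61.1°, +82.6°, +84.8°.
Eastward gaps between consecutive values (wrapping around): 4.1°, 18.6°, 8.4°, 21.5°, 2.2°, 305.2°.
Largest gap = 305.2° ⇒ minimal covering band is its complement: 360° − 305.2° = 54.8°.
Band runs from +30.0° eastward to +84.8°.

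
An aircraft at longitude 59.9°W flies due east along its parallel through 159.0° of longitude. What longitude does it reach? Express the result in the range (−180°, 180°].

99.1°E

Start at -59.9°; shift +159.0° → +99.1°.
+99.1° already lies in (−180°, 180°].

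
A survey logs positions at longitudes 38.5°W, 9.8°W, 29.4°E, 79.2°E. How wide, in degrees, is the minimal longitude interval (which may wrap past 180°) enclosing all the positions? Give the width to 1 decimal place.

Sort the longitudes: -38.5°, -9.8°, +29.4°, +79.2°.
Eastward gaps between consecutive values (wrapping around): 28.7°, 39.2°, 49.8°, 242.3°.
Largest gap = 242.3° ⇒ minimal covering band is its complement: 360° − 242.3° = 117.7°.
Band runs from -38.5° eastward to +79.2°.

117.7°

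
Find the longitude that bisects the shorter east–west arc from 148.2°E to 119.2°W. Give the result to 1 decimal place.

Signed shortest Δλ from +148.2° to -119.2° is +92.6°.
Midpoint longitude = +148.2° + (+92.6°)/2 = +148.2° + 46.3° = +194.5°.
Normalise into (−180°, 180°]: -165.5°.
(The naïve average (+148.2 + -119.2)/2 = 14.5° is on the wrong side of the globe.)

165.5°W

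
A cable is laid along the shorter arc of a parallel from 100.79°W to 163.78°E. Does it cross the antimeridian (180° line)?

Naïve |163.78 − -100.79| = 264.57° > 180°, so the shorter arc goes the other way round — across 180°.
Signed shortest Δλ = ((163.78 − -100.79 + 180) mod 360) − 180 = -95.43°.
Going west by 95.43° from -100.79° passes through 180° before reaching +163.78°.

Yes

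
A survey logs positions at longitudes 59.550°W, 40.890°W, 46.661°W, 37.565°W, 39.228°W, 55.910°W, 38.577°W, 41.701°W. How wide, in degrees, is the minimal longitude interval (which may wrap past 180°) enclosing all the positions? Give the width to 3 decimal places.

Sort the longitudes: -59.550°, -55.910°, -46.661°, -41.701°, -40.890°, -39.228°, -38.577°, -37.565°.
Eastward gaps between consecutive values (wrapping around): 3.640°, 9.249°, 4.960°, 0.811°, 1.662°, 0.651°, 1.012°, 338.015°.
Largest gap = 338.015° ⇒ minimal covering band is its complement: 360° − 338.015° = 21.985°.
Band runs from -59.550° eastward to -37.565°.

21.985°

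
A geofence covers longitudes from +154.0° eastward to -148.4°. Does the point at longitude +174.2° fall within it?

Yes

Band width going east from +154.0° to -148.4°: ((-148.4 − 154.0) mod 360) = 57.6°.
Offset of +174.2° east of the west edge: ((174.2 − 154.0) mod 360) = 20.2°.
20.2° ≤ 57.6° ⇒ inside.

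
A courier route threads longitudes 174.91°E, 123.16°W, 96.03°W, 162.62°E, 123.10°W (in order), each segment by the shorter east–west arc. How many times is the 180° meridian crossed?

3

Leg 1: +174.91° → -123.16°, shortest Δλ = 61.93° (east) — crosses 180°.
Leg 2: -123.16° → -96.03°, shortest Δλ = 27.13° (east) — does not cross 180°.
Leg 3: -96.03° → +162.62°, shortest Δλ = -101.35° (west) — crosses 180°.
Leg 4: +162.62° → -123.10°, shortest Δλ = 74.28° (east) — crosses 180°.
Total crossings: 3.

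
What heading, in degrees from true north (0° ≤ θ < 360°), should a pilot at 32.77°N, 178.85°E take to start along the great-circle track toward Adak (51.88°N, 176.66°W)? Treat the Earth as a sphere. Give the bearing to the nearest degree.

8°

Δλ = -176.66 − 178.85 = -355.51°; wrapped into (−180°, 180°]: 4.49°.
θ = atan2( sin Δλ · cos φ₂ , cos φ₁ · sin φ₂ − sin φ₁ · cos φ₂ · cos Δλ )
  = atan2(0.04833, 0.32841) = 8.371° → normalised to [0°, 360°): 8.371°.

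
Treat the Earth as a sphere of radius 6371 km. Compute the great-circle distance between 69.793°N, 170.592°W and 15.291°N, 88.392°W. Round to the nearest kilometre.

Δλ = -88.392 − -170.592 = 82.200°.
Δφ = 15.291 − 69.793 = -54.502°.
a = sin²(Δφ/2) + cos φ₁ · cos φ₂ · sin²(Δλ/2) = 0.353646.
c = 2·atan2(√a, √(1−a)) = 1.27374 rad → d = 6371·c ≈ 8114.99 km.

8115 km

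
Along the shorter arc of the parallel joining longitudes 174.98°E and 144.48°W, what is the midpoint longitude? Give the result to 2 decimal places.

Signed shortest Δλ from +174.98° to -144.48° is +40.54°.
Midpoint longitude = +174.98° + (+40.54°)/2 = +174.98° + 20.27° = +195.25°.
Normalise into (−180°, 180°]: -164.75°.
(The naïve average (+174.98 + -144.48)/2 = 15.25° is on the wrong side of the globe.)

164.75°W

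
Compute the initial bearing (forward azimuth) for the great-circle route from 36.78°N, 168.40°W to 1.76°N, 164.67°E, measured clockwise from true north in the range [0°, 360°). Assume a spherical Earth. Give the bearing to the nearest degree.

Δλ = 164.67 − -168.40 = 333.07°; wrapped into (−180°, 180°]: -26.93°.
θ = atan2( sin Δλ · cos φ₂ , cos φ₁ · sin φ₂ − sin φ₁ · cos φ₂ · cos Δλ )
  = atan2(-0.45269, -0.50897) = -138.349° → normalised to [0°, 360°): 221.651°.

222°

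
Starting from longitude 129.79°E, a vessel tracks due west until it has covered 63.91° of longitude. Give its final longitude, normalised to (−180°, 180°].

Start at +129.79°; shift −63.91° → +65.88°.
+65.88° already lies in (−180°, 180°].

65.88°E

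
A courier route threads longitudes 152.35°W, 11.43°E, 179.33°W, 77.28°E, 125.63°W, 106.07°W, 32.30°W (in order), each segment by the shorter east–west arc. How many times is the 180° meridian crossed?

3

Leg 1: -152.35° → +11.43°, shortest Δλ = 163.78° (east) — does not cross 180°.
Leg 2: +11.43° → -179.33°, shortest Δλ = 169.24° (east) — crosses 180°.
Leg 3: -179.33° → +77.28°, shortest Δλ = -103.39° (west) — crosses 180°.
Leg 4: +77.28° → -125.63°, shortest Δλ = 157.09° (east) — crosses 180°.
Leg 5: -125.63° → -106.07°, shortest Δλ = 19.56° (east) — does not cross 180°.
Leg 6: -106.07° → -32.30°, shortest Δλ = 73.77° (east) — does not cross 180°.
Total crossings: 3.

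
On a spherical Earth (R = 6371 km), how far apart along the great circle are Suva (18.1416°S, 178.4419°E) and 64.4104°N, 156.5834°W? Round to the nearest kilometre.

Δλ = -156.5834 − 178.4419 = -335.0253°; wrapped into (−180°, 180°]: 24.9747°.
Δφ = 64.4104 − -18.1416 = 82.5520°.
a = sin²(Δφ/2) + cos φ₁ · cos φ₂ · sin²(Δλ/2) = 0.454377.
c = 2·atan2(√a, √(1−a)) = 1.47942 rad → d = 6371·c ≈ 9425.40 km.

9425 km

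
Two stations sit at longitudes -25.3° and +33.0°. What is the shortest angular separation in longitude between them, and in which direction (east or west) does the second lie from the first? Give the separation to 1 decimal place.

Raw difference: 33.0 − -25.3 = 58.3°.
Normalise into (−180°, 180°]: 58.3° stays 58.3°.
Positive ⇒ the second point lies to the east; separation 58.3°.

58.3° east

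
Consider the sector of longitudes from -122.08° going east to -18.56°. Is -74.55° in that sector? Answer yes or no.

Band width going east from -122.08° to -18.56°: ((-18.56 − -122.08) mod 360) = 103.52°.
Offset of -74.55° east of the west edge: ((-74.55 − -122.08) mod 360) = 47.53°.
47.53° ≤ 103.52° ⇒ inside.

Yes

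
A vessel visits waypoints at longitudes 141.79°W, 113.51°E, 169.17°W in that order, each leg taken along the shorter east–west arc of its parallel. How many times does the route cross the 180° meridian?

2

Leg 1: -141.79° → +113.51°, shortest Δλ = -104.7° (west) — crosses 180°.
Leg 2: +113.51° → -169.17°, shortest Δλ = 77.32° (east) — crosses 180°.
Total crossings: 2.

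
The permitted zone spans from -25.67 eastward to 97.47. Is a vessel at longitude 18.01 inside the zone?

Band width going east from -25.67° to +97.47°: ((97.47 − -25.67) mod 360) = 123.14°.
Offset of +18.01° east of the west edge: ((18.01 − -25.67) mod 360) = 43.68°.
43.68° ≤ 123.14° ⇒ inside.

Yes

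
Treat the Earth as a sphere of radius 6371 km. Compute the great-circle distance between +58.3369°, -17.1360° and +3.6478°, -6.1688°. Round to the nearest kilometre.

Δλ = -6.1688 − -17.1360 = 10.9672°.
Δφ = 3.6478 − 58.3369 = -54.6891°.
a = sin²(Δφ/2) + cos φ₁ · cos φ₂ · sin²(Δλ/2) = 0.215777.
c = 2·atan2(√a, √(1−a)) = 0.96618 rad → d = 6371·c ≈ 6155.54 km.

6156 km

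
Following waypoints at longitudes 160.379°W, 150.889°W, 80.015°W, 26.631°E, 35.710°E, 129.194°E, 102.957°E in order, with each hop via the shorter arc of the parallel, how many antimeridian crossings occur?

0

Leg 1: -160.379° → -150.889°, shortest Δλ = 9.49° (east) — does not cross 180°.
Leg 2: -150.889° → -80.015°, shortest Δλ = 70.874° (east) — does not cross 180°.
Leg 3: -80.015° → +26.631°, shortest Δλ = 106.646° (east) — does not cross 180°.
Leg 4: +26.631° → +35.710°, shortest Δλ = 9.079° (east) — does not cross 180°.
Leg 5: +35.710° → +129.194°, shortest Δλ = 93.484° (east) — does not cross 180°.
Leg 6: +129.194° → +102.957°, shortest Δλ = -26.237° (west) — does not cross 180°.
Total crossings: 0.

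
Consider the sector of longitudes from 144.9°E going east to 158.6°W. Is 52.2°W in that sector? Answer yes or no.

No

Band width going east from +144.9° to -158.6°: ((-158.6 − 144.9) mod 360) = 56.5°.
Offset of -52.2° east of the west edge: ((-52.2 − 144.9) mod 360) = 162.9°.
162.9° > 56.5° ⇒ outside.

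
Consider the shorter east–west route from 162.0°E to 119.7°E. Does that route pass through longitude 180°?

Signed shortest Δλ = ((119.7 − 162.0 + 180) mod 360) − 180 = -42.3°.
Going west by 42.3° from +162.0° reaches +119.7° without touching 180°.

No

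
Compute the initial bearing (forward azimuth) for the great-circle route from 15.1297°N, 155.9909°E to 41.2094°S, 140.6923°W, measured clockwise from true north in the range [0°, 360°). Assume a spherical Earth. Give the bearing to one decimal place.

137.1°

Δλ = -140.6923 − 155.9909 = -296.6832°; wrapped into (−180°, 180°]: 63.3168°.
θ = atan2( sin Δλ · cos φ₂ , cos φ₁ · sin φ₂ − sin φ₁ · cos φ₂ · cos Δλ )
  = atan2(0.67219, -0.72415) = 137.131° → normalised to [0°, 360°): 137.131°.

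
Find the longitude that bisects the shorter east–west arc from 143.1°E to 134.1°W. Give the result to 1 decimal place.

175.5°W

Signed shortest Δλ from +143.1° to -134.1° is +82.8°.
Midpoint longitude = +143.1° + (+82.8°)/2 = +143.1° + 41.4° = +184.5°.
Normalise into (−180°, 180°]: -175.5°.
(The naïve average (+143.1 + -134.1)/2 = 4.5° is on the wrong side of the globe.)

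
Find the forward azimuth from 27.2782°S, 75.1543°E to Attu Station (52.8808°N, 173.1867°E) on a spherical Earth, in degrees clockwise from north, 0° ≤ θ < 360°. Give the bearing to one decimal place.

41.7°

Δλ = 173.1867 − 75.1543 = 98.0324°.
θ = atan2( sin Δλ · cos φ₂ , cos φ₁ · sin φ₂ − sin φ₁ · cos φ₂ · cos Δλ )
  = atan2(0.59755, 0.67006) = 41.726° → normalised to [0°, 360°): 41.726°.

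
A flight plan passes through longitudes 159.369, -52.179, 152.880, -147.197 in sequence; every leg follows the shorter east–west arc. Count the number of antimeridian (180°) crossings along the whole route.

Leg 1: +159.369° → -52.179°, shortest Δλ = 148.452° (east) — crosses 180°.
Leg 2: -52.179° → +152.880°, shortest Δλ = -154.941° (west) — crosses 180°.
Leg 3: +152.880° → -147.197°, shortest Δλ = 59.923° (east) — crosses 180°.
Total crossings: 3.

3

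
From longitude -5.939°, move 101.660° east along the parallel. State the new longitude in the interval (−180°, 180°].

Start at -5.939°; shift +101.660° → +95.721°.
+95.721° already lies in (−180°, 180°].

+95.721°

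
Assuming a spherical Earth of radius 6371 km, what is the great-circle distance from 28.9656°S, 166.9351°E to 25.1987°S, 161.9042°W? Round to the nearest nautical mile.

1676 nmi

Δλ = -161.9042 − 166.9351 = -328.8393°; wrapped into (−180°, 180°]: 31.1607°.
Δφ = -25.1987 − -28.9656 = 3.7669°.
a = sin²(Δφ/2) + cos φ₁ · cos φ₂ · sin²(Δλ/2) = 0.058190.
c = 2·atan2(√a, √(1−a)) = 0.48726 rad → d = 6371·c ≈ 3104.33 km ≈ 1676.20 nmi.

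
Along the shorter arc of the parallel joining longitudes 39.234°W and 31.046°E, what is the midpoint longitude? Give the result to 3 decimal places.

4.094°W

Signed shortest Δλ from -39.234° to +31.046° is +70.280°.
Midpoint longitude = -39.234° + (+70.280°)/2 = -39.234° + 35.140° = -4.094°.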